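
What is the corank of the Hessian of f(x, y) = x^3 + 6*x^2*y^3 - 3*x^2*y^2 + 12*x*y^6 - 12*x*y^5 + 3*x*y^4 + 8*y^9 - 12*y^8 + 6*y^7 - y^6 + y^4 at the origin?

2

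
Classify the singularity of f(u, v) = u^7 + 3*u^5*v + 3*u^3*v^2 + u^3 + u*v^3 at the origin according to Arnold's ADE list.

The Hessian of f at 0 has rank 0. Corank 2; j^3 = u^3 is a perfect cube, so E-series; the 4-jet and mu = 7 give E_7.

E_7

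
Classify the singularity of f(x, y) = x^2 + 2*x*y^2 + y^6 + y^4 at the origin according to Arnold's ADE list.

A5

The Hessian of f at 0 is [[2, 0], [0, 0]] with rank 1, so corank 1. A Groebner basis of the Jacobian ideal J(f) in C{x,y} is {x^3, x^2*y, x + y^2}; counting standard monomials gives mu = 5. Corank 1: A-series; mu = 5 gives A_5.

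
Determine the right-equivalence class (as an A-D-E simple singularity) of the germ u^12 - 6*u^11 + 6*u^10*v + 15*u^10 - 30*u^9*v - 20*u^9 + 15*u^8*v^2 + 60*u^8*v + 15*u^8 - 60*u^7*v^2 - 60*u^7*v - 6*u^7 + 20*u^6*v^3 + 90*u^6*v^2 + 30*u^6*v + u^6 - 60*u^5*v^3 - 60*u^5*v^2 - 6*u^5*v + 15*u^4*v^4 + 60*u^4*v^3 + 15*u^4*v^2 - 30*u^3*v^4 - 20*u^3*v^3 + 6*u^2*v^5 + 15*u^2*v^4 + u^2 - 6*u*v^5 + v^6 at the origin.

A_5

The Hessian of f at 0 has rank 1. Corank 1: A-series; mu = 5 gives A_5.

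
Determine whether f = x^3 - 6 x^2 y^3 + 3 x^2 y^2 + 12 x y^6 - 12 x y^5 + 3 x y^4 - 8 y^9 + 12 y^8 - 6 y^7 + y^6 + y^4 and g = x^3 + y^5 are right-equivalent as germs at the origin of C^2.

The Hessian of f at 0 has rank 0. Corank 2; j^3 = x^3 is a perfect cube, so E-series; the 4-jet and mu = 6 give E_6. The Hessian of g at 0 has rank 0. Corank 2; j^3 = x^3 is a perfect cube, so E-series; the 5-jet and mu = 8 give E_8. f is E_6 but g is E_8, hence not right-equivalent.

No.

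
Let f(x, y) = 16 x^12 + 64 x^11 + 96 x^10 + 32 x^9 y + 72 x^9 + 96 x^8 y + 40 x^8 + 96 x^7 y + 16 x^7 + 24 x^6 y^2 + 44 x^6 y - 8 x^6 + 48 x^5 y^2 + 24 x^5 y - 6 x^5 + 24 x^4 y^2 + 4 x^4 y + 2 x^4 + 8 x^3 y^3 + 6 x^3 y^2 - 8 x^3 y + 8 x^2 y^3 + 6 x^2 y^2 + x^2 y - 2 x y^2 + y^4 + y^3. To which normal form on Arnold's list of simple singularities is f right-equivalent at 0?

The Hessian of f at 0 has rank 0. Corank 2; j^3 = y*(x - y)^2 has shape L^2 M (L != M), so D-series; mu = 5 gives D_5.

D_5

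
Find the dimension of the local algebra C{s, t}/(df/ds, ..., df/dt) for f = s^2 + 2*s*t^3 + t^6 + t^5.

4

The Hessian of f at 0 has rank 1. Corank 1: A-series; mu = 4 gives A_4.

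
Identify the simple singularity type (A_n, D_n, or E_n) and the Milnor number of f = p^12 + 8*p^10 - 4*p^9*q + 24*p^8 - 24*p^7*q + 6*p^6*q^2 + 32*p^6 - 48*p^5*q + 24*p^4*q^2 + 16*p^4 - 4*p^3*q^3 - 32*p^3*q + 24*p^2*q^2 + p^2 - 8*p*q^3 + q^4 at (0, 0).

Type A_{3}, Milnor number mu = 3.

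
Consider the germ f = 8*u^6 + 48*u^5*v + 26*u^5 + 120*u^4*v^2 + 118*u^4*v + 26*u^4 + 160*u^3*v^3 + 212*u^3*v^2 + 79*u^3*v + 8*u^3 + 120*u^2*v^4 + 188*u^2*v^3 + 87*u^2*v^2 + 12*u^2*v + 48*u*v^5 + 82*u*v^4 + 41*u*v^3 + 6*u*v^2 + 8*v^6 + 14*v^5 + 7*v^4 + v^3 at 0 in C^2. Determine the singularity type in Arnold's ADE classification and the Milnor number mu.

The Hessian of f at 0 is [[0, 0], [0, 0]] with rank 0, so corank 2. A Groebner basis of the Jacobian ideal J(f) in C{u,v} is {-768*u^2/59 - 768*u*v/59 + v^4 - 8*v^3/59 - 192*v^2/59, u^3 + 108*u^2/59 + 108*u*v/59 + 17*v^3/118 + 27*v^2/59, u^2*v - 152*u^2/59 - 152*u*v/59 - 49*v^3/177 - 38*v^2/59, 160*u^2/59 + u*v^2 + 160*u*v/59 + 187*v^3/354 + 40*v^2/59}; counting standard monomials gives mu = 7. Corank 2; j^3 = (2*u + v)^3 is a perfect cube, so E-series; the 4-jet and mu = 7 give E_7.

Type E_{7}, Milnor number mu = 7.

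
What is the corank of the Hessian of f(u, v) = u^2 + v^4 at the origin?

1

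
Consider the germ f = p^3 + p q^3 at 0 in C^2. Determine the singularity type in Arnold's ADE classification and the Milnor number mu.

Type E_{7}, Milnor number mu = 7.

The Hessian of f at 0 is [[0, 0], [0, 0]] with rank 0, so corank 2. A Groebner basis of the Jacobian ideal J(f) in C{p,q} is {p^3, p*q^2, 3*p^2 + q^3}; counting standard monomials gives mu = 7. Corank 2; j^3 = p^3 is a perfect cube, so E-series; the 4-jet and mu = 7 give E_7.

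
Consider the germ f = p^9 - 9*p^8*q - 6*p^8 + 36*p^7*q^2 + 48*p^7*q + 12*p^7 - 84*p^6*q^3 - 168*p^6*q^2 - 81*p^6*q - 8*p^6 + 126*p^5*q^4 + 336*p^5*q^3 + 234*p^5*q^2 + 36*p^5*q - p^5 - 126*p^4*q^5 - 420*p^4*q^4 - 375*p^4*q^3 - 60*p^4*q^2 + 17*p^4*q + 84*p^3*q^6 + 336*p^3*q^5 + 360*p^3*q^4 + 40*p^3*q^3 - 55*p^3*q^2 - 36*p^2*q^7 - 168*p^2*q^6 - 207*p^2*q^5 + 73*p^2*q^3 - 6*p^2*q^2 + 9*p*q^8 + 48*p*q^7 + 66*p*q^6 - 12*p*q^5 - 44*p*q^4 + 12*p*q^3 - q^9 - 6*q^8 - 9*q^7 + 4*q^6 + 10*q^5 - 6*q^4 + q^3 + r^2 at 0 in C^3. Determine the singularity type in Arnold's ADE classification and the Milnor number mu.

The Hessian of f at 0 is [[0, 0, 0], [0, 0, 0], [0, 0, 2]] with rank 1, so corank 2. A Groebner basis of the Jacobian ideal J(f) in C{p,q,r} is {p^4 - p*q^2, p^2*q - 17*p*q^2/8 - q^2/4, q^3, r}; counting standard monomials gives mu = 8. Corank 2; j^3 = q^3 is a perfect cube, so E-series; the 5-jet and mu = 8 give E_8.

Type E8, Milnor number mu = 8.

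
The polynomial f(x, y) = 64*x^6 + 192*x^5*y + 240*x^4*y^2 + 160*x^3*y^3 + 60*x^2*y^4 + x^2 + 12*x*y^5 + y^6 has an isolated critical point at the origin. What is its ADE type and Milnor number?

Type A_5, Milnor number mu = 5.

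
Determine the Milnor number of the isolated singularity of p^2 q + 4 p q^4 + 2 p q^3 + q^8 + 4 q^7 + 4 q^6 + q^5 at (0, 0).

9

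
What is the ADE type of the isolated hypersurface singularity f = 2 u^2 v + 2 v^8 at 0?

D9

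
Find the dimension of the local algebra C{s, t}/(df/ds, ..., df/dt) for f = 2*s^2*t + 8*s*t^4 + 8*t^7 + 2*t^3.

4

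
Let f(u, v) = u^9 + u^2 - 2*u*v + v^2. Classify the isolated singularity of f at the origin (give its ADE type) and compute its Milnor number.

Type A8, Milnor number mu = 8.

The Hessian of f at 0 is [[2, -2], [-2, 2]] with rank 1, so corank 1. A Groebner basis of the Jacobian ideal J(f) in C{u,v} is {v^8, u - v}; counting standard monomials gives mu = 8. Corank 1: A-series; mu = 8 gives A_8.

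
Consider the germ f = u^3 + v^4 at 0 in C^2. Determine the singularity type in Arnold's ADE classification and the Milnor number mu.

The Hessian of f at 0 has rank 0. Corank 2; j^3 = u^3 is a perfect cube, so E-series; the 4-jet and mu = 6 give E_6.

Type E_{6}, Milnor number mu = 6.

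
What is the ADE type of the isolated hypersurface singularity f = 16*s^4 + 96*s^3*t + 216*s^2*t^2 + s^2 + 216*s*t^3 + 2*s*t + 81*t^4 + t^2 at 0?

The Hessian of f at 0 is [[2, 2], [2, 2]] with rank 1, so corank 1. A Groebner basis of the Jacobian ideal J(f) in C{s,t} is {t^3, s + t}; counting standard monomials gives mu = 3. Corank 1: A-series; mu = 3 gives A_3.

A3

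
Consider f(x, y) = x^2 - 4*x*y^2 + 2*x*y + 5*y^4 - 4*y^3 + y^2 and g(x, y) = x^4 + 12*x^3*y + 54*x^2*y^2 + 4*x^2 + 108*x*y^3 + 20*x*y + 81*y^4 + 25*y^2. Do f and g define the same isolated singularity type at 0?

Yes.

The Hessian of f at 0 is [[2, 2], [2, 2]] with rank 1, so corank 1. A Groebner basis of the Jacobian ideal J(f) in C{x,y} is {x^2 - x/2 - y/2, x*y + x/2 + y/2, -x/2 + y^2 - y/2}; counting standard monomials gives mu = 3. Corank 1: A-series; mu = 3 gives A_3. The Hessian of g at 0 is [[8, 20], [20, 50]] with rank 1, so corank 1. A Groebner basis of the Jacobian ideal J(g) in C{x,y} is {y^3, x + 5*y/2}; counting standard monomials gives mu = 3. Corank 1: A-series; mu = 3 gives A_3. Both have type A_3, hence right-equivalent.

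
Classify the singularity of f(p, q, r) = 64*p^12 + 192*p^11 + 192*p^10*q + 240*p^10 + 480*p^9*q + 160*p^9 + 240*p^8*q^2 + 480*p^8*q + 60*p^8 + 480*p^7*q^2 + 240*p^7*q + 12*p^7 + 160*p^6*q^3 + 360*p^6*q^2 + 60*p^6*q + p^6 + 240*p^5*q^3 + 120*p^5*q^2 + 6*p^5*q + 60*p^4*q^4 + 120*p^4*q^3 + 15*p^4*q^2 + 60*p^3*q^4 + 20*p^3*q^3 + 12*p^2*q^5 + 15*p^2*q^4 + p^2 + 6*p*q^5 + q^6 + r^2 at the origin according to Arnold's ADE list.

A_5

The Hessian of f at 0 has rank 2. Corank 1: A-series; mu = 5 gives A_5.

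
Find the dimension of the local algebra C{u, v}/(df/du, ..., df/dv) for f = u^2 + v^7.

The Hessian of f at 0 is [[2, 0], [0, 0]] with rank 1, so corank 1. A Groebner basis of the Jacobian ideal J(f) in C{u,v} is {v^6, u}; counting standard monomials gives mu = 6. Corank 1: A-series; mu = 6 gives A_6.

6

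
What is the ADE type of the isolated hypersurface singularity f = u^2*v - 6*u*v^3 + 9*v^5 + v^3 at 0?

The Hessian of f at 0 is [[0, 0], [0, 0]] with rank 0, so corank 2. A Groebner basis of the Jacobian ideal J(f) in C{u,v} is {v^3, u^2 + 3*v^2, u*v}; counting standard monomials gives mu = 4. Corank 2; j^3 = v*(u^2 + v^2) splits into three distinct lines over C (the quadratic factor has nonzero discriminant), so D_4.

D4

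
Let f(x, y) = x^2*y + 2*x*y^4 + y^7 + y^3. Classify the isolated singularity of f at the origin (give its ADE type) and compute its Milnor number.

Type D_{4}, Milnor number mu = 4.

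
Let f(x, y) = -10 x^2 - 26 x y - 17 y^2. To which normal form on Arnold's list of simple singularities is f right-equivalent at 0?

A1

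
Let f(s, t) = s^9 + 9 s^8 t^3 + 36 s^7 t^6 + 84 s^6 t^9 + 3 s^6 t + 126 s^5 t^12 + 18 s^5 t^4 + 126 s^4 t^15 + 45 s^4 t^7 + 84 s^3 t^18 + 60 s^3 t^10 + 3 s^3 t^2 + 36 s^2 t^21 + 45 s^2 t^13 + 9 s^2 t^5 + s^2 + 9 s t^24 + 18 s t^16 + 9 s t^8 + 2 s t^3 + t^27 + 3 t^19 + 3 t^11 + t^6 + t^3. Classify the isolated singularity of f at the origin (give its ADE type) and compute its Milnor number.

Type A2, Milnor number mu = 2.

The Hessian of f at 0 has rank 1. Corank 1: A-series; mu = 2 gives A_2.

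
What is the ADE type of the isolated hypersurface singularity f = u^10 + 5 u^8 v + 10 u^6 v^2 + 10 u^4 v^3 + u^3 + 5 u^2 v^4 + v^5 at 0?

The Hessian of f at 0 is [[0, 0], [0, 0]] with rank 0, so corank 2. A Groebner basis of the Jacobian ideal J(f) in C{u,v} is {v^4, u^2}; counting standard monomials gives mu = 8. Corank 2; j^3 = u^3 is a perfect cube, so E-series; the 5-jet and mu = 8 give E_8.

E_{8}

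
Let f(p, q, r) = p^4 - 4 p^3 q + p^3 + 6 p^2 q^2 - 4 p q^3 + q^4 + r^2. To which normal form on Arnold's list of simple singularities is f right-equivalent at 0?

The Hessian of f at 0 is [[0, 0, 0], [0, 0, 0], [0, 0, 2]] with rank 1, so corank 2. A Groebner basis of the Jacobian ideal J(f) in C{p,q,r} is {q^4, p*q^2 - q^3/3, p^2, r}; counting standard monomials gives mu = 6. Corank 2; j^3 = p^3 is a perfect cube, so E-series; the 4-jet and mu = 6 give E_6.

E_{6}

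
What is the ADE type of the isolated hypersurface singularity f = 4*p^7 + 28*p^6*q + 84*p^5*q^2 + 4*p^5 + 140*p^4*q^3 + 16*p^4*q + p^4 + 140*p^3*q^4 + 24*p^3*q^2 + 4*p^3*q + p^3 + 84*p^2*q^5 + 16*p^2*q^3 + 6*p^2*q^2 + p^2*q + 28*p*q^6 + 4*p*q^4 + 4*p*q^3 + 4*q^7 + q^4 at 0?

D_{5}

The Hessian of f at 0 has rank 0. Corank 2; j^3 = p^2*(p + q) has shape L^2 M (L != M), so D-series; mu = 5 gives D_5.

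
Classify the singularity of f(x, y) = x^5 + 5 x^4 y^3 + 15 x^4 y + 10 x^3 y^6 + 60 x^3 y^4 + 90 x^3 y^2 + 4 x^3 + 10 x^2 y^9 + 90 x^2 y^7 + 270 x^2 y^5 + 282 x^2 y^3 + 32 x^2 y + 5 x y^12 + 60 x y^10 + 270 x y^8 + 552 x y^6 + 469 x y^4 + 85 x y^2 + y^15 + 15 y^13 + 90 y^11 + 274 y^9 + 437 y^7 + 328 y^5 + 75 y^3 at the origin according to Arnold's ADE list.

D_{6}

The Hessian of f at 0 has rank 0. Corank 2; j^3 = (x + 3*y)*(2*x + 5*y)^2 has shape L^2 M (L != M), so D-series; mu = 6 gives D_6.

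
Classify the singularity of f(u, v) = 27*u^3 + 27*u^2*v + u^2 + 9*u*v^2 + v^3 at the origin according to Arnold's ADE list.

The Hessian of f at 0 has rank 1. Corank 1: A-series; mu = 2 gives A_2.

A2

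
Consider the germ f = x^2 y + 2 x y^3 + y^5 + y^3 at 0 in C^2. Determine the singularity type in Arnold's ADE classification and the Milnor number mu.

Type D4, Milnor number mu = 4.

The Hessian of f at 0 is [[0, 0], [0, 0]] with rank 0, so corank 2. A Groebner basis of the Jacobian ideal J(f) in C{x,y} is {y^3, x^2 + 3*y^2, x*y}; counting standard monomials gives mu = 4. Corank 2; j^3 = y*(x^2 + y^2) splits into three distinct lines over C (the quadratic factor has nonzero discriminant), so D_4.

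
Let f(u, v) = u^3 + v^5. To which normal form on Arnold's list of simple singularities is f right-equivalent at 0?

E8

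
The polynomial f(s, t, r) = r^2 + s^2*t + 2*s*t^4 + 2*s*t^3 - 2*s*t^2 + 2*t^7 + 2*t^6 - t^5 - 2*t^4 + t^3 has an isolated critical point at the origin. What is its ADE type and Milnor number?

Type D_{8}, Milnor number mu = 8.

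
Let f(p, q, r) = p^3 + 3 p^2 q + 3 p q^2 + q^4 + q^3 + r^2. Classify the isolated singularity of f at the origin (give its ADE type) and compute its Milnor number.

Type E_{6}, Milnor number mu = 6.

The Hessian of f at 0 has rank 1. Corank 2; j^3 = (p + q)^3 is a perfect cube, so E-series; the 4-jet and mu = 6 give E_6.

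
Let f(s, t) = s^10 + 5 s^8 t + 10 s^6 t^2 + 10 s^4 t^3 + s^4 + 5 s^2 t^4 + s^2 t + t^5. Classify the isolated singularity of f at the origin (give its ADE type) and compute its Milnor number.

The Hessian of f at 0 has rank 0. Corank 2; j^3 = s^2*t has shape L^2 M (L != M), so D-series; mu = 6 gives D_6.

Type D_6, Milnor number mu = 6.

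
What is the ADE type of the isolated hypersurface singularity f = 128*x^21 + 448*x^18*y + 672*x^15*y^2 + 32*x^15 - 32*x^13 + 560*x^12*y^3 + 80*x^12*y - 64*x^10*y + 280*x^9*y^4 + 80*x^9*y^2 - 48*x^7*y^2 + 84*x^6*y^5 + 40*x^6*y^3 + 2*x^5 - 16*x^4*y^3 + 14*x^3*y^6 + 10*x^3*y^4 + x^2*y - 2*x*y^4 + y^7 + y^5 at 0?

D_{6}

The Hessian of f at 0 has rank 0. Corank 2; j^3 = x^2*y has shape L^2 M (L != M), so D-series; mu = 6 gives D_6.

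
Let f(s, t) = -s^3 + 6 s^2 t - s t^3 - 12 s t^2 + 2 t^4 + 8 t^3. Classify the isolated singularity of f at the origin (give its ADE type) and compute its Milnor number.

The Hessian of f at 0 is [[0, 0], [0, 0]] with rank 0, so corank 2. A Groebner basis of the Jacobian ideal J(f) in C{s,t} is {s^3 - 6*s^2*t - 48*s^2 + 192*s*t - 192*t^2, 6*s^2 + s*t^2 - 24*s*t + 24*t^2, 3*s^2 - 12*s*t + t^3 + 12*t^2}; counting standard monomials gives mu = 7. Corank 2; j^3 = -(s - 2*t)^3 is a perfect cube, so E-series; the 4-jet and mu = 7 give E_7.

Type E_7, Milnor number mu = 7.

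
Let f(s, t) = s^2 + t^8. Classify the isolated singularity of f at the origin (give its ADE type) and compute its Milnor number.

Type A7, Milnor number mu = 7.

The Hessian of f at 0 is [[2, 0], [0, 0]] with rank 1, so corank 1. A Groebner basis of the Jacobian ideal J(f) in C{s,t} is {t^7, s}; counting standard monomials gives mu = 7. Corank 1: A-series; mu = 7 gives A_7.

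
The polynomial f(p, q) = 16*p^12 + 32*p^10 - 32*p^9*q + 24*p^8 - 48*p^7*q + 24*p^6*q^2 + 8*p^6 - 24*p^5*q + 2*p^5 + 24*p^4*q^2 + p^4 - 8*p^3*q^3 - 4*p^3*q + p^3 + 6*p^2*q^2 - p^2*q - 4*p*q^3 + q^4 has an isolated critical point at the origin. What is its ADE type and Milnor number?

The Hessian of f at 0 has rank 0. Corank 2; j^3 = p^2*(p - q) has shape L^2 M (L != M), so D-series; mu = 5 gives D_5.

Type D_{5}, Milnor number mu = 5.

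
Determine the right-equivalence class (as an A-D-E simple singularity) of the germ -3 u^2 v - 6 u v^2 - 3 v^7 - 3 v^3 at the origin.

The Hessian of f at 0 is [[0, 0], [0, 0]] with rank 0, so corank 2. A Groebner basis of the Jacobian ideal J(f) in C{u,v} is {u^2/7 + v^6 - v^2/7, u^3 + v^3, u*v + v^2}; counting standard monomials gives mu = 8. Corank 2; j^3 = -3*v*(u + v)^2 has shape L^2 M (L != M), so D-series; mu = 8 gives D_8.

D8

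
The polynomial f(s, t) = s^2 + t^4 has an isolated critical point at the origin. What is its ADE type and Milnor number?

Type A3, Milnor number mu = 3.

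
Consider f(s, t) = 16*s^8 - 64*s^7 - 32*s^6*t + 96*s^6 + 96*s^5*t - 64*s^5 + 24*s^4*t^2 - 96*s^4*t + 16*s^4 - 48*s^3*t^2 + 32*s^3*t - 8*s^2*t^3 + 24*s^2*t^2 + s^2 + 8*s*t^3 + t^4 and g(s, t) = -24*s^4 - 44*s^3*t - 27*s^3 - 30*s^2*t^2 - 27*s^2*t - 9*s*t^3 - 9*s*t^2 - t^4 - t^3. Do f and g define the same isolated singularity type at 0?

No.

The Hessian of f at 0 is [[2, 0], [0, 0]] with rank 1, so corank 1. A Groebner basis of the Jacobian ideal J(f) in C{s,t} is {t^3, s}; counting standard monomials gives mu = 3. Corank 1: A-series; mu = 3 gives A_3. The Hessian of g at 0 is [[0, 0], [0, 0]] with rank 0, so corank 2. A Groebner basis of the Jacobian ideal J(g) in C{s,t} is {19683*s^2/4 + 6561*s*t/2 + t^4 + 27*t^3/4 + 2187*t^2/4, s^3 + 135*s^2/4 + 45*s*t/2 + t^3/12 + 15*t^2/4, s^2*t - 243*s^2/4 - 81*s*t/2 - 7*t^3/36 - 27*t^2/4, 81*s^2 + s*t^2 + 54*s*t + 4*t^3/9 + 9*t^2}; counting standard monomials gives mu = 7. Corank 2; j^3 = -(3*s + t)^3 is a perfect cube, so E-series; the 4-jet and mu = 7 give E_7. f is A_3 but g is E_7, hence not right-equivalent.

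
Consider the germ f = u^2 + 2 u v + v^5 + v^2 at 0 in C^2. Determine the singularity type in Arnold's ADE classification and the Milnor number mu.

Type A4, Milnor number mu = 4.

The Hessian of f at 0 is [[2, 2], [2, 2]] with rank 1, so corank 1. A Groebner basis of the Jacobian ideal J(f) in C{u,v} is {v^4, u + v}; counting standard monomials gives mu = 4. Corank 1: A-series; mu = 4 gives A_4.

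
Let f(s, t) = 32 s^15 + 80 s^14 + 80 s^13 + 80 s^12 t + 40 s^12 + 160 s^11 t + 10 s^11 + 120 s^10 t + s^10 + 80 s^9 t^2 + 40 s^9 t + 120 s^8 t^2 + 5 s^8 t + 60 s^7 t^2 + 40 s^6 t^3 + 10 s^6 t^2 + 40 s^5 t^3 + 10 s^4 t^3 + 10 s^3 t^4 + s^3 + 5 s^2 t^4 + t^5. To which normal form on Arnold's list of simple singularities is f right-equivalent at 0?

E_{8}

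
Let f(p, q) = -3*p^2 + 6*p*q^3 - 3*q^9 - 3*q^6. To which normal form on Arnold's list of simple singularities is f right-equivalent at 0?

A8

The Hessian of f at 0 has rank 1. Corank 1: A-series; mu = 8 gives A_8.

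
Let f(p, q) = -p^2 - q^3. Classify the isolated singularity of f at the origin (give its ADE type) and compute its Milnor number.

Type A_2, Milnor number mu = 2.

The Hessian of f at 0 is [[-2, 0], [0, 0]] with rank 1, so corank 1. A Groebner basis of the Jacobian ideal J(f) in C{p,q} is {q^2, p}; counting standard monomials gives mu = 2. Corank 1: A-series; mu = 2 gives A_2.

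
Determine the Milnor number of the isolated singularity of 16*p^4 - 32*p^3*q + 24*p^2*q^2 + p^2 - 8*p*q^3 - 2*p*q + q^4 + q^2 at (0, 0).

The Hessian of f at 0 has rank 1. Corank 1: A-series; mu = 3 gives A_3.

3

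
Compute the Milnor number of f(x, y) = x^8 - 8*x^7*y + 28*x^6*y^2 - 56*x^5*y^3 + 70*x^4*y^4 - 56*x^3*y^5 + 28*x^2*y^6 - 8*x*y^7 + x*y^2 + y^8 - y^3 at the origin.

9

The Hessian of f at 0 has rank 0. Corank 2; j^3 = y^2*(x - y) has shape L^2 M (L != M), so D-series; mu = 9 gives D_9.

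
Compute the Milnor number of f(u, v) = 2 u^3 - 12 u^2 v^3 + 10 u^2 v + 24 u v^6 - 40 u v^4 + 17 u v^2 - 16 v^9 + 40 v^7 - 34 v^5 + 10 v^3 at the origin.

The Hessian of f at 0 has rank 0. Corank 2; j^3 = (u + 2*v)*(2*u^2 + 6*u*v + 5*v^2) splits into three distinct lines over C (the quadratic factor has nonzero discriminant), so D_4.

4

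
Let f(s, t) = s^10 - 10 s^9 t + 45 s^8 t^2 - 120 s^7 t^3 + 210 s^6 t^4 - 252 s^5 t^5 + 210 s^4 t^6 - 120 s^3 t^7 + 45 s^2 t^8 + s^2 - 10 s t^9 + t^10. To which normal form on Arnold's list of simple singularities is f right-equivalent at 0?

The Hessian of f at 0 has rank 1. Corank 1: A-series; mu = 9 gives A_9.

A_{9}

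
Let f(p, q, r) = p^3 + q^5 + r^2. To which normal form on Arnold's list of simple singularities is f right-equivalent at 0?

E8

The Hessian of f at 0 has rank 1. Corank 2; j^3 = p^3 is a perfect cube, so E-series; the 5-jet and mu = 8 give E_8.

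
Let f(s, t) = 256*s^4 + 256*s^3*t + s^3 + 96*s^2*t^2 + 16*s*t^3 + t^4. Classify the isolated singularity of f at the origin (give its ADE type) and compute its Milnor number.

The Hessian of f at 0 is [[0, 0], [0, 0]] with rank 0, so corank 2. A Groebner basis of the Jacobian ideal J(f) in C{s,t} is {t^4, s*t^2 + t^3/12, s^2}; counting standard monomials gives mu = 6. Corank 2; j^3 = s^3 is a perfect cube, so E-series; the 4-jet and mu = 6 give E_6.

Type E_6, Milnor number mu = 6.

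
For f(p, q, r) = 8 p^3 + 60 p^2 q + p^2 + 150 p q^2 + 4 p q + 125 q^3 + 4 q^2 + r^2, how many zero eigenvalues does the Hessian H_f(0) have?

1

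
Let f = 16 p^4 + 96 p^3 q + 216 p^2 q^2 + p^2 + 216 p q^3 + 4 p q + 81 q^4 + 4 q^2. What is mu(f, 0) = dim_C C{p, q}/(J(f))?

3

The Hessian of f at 0 has rank 1. Corank 1: A-series; mu = 3 gives A_3.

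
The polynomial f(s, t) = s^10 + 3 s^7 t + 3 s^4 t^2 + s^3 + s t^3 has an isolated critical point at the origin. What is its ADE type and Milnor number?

The Hessian of f at 0 has rank 0. Corank 2; j^3 = s^3 is a perfect cube, so E-series; the 4-jet and mu = 7 give E_7.

Type E7, Milnor number mu = 7.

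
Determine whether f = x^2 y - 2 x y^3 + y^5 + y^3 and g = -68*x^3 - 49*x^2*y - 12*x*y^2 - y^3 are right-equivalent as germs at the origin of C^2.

The Hessian of f at 0 is [[0, 0], [0, 0]] with rank 0, so corank 2. A Groebner basis of the Jacobian ideal J(f) in C{x,y} is {y^3, x^2 + 3*y^2, x*y}; counting standard monomials gives mu = 4. Corank 2; j^3 = y*(x^2 + y^2) splits into three distinct lines over C (the quadratic factor has nonzero discriminant), so D_4. The Hessian of g at 0 is [[0, 0], [0, 0]] with rank 0, so corank 2. A Groebner basis of the Jacobian ideal J(g) in C{x,y} is {y^3, x^2 - 3*y^2/47, x*y + 12*y^2/47}; counting standard monomials gives mu = 4. Corank 2; j^3 = -(4*x + y)*(17*x^2 + 8*x*y + y^2) splits into three distinct lines over C (the quadratic factor has nonzero discriminant), so D_4. Both have type D_4, hence right-equivalent.

Yes.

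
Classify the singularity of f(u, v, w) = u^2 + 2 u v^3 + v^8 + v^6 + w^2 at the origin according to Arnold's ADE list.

A_7

The Hessian of f at 0 is [[2, 0, 0], [0, 0, 0], [0, 0, 2]] with rank 2, so corank 1. A Groebner basis of the Jacobian ideal J(f) in C{u,v,w} is {u^3, u^2*v, u + v^3, w}; counting standard monomials gives mu = 7. Corank 1: A-series; mu = 7 gives A_7.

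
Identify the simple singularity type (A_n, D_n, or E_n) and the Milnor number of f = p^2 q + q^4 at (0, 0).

Type D_{5}, Milnor number mu = 5.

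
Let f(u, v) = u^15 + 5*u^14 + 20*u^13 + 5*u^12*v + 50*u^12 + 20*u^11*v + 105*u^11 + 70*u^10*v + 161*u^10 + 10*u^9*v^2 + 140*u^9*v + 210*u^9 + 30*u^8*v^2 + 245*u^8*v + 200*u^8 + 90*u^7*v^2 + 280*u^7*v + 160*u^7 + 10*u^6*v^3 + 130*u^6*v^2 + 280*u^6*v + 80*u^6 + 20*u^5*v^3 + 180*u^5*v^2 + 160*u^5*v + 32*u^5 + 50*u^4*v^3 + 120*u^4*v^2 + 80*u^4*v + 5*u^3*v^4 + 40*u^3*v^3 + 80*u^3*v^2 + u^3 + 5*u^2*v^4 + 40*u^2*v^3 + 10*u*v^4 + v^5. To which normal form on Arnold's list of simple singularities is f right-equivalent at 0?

E8

The Hessian of f at 0 has rank 0. Corank 2; j^3 = u^3 is a perfect cube, so E-series; the 5-jet and mu = 8 give E_8.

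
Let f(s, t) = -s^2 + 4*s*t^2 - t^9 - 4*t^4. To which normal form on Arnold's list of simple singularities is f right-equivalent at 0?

The Hessian of f at 0 has rank 1. Corank 1: A-series; mu = 8 gives A_8.

A_{8}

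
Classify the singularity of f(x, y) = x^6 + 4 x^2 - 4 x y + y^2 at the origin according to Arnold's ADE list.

A_5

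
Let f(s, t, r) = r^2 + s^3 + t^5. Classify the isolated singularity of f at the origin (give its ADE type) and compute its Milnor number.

Type E8, Milnor number mu = 8.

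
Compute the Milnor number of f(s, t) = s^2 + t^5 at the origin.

4

The Hessian of f at 0 is [[2, 0], [0, 0]] with rank 1, so corank 1. A Groebner basis of the Jacobian ideal J(f) in C{s,t} is {t^4, s}; counting standard monomials gives mu = 4. Corank 1: A-series; mu = 4 gives A_4.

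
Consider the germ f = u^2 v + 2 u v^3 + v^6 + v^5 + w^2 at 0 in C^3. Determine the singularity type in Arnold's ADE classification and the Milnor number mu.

Type D7, Milnor number mu = 7.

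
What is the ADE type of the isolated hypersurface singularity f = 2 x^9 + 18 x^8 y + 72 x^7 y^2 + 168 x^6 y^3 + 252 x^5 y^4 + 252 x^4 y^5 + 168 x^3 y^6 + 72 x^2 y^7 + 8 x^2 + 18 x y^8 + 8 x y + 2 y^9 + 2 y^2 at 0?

The Hessian of f at 0 has rank 1. Corank 1: A-series; mu = 8 gives A_8.

A_8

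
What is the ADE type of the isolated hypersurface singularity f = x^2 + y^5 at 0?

The Hessian of f at 0 is [[2, 0], [0, 0]] with rank 1, so corank 1. A Groebner basis of the Jacobian ideal J(f) in C{x,y} is {y^4, x}; counting standard monomials gives mu = 4. Corank 1: A-series; mu = 4 gives A_4.

A4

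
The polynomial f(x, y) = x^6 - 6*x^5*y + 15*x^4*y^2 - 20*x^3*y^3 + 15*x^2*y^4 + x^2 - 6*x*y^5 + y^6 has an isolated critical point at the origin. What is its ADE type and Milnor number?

Type A5, Milnor number mu = 5.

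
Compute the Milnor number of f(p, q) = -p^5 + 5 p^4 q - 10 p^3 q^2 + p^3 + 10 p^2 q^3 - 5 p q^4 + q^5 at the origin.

8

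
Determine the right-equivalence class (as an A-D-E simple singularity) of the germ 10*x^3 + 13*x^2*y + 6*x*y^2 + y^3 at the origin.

The Hessian of f at 0 is [[0, 0], [0, 0]] with rank 0, so corank 2. A Groebner basis of the Jacobian ideal J(f) in C{x,y} is {y^3, x^2 - 3*y^2/11, x*y + 6*y^2/11}; counting standard monomials gives mu = 4. Corank 2; j^3 = (2*x + y)*(5*x^2 + 4*x*y + y^2) splits into three distinct lines over C (the quadratic factor has nonzero discriminant), so D_4.

D_4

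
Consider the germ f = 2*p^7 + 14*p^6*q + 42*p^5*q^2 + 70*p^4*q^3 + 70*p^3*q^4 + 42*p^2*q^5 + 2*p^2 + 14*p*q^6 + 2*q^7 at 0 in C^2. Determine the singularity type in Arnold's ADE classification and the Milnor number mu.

The Hessian of f at 0 has rank 1. Corank 1: A-series; mu = 6 gives A_6.

Type A_6, Milnor number mu = 6.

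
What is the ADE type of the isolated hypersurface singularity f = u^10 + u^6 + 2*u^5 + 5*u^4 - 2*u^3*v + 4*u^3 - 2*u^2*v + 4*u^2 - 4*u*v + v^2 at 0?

A9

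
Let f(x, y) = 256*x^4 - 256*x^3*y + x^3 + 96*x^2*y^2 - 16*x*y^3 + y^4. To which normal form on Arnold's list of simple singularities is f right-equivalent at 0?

The Hessian of f at 0 is [[0, 0], [0, 0]] with rank 0, so corank 2. A Groebner basis of the Jacobian ideal J(f) in C{x,y} is {y^4, x*y^2 - y^3/12, x^2}; counting standard monomials gives mu = 6. Corank 2; j^3 = x^3 is a perfect cube, so E-series; the 4-jet and mu = 6 give E_6.

E_{6}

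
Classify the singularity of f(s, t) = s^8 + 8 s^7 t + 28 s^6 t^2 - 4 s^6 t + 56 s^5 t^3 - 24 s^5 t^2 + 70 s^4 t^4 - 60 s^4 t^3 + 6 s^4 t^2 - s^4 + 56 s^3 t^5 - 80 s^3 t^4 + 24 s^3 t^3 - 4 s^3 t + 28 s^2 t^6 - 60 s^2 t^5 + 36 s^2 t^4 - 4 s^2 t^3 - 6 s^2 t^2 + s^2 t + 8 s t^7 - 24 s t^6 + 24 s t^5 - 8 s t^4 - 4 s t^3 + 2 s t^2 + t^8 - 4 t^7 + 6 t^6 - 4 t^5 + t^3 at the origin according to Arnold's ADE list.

The Hessian of f at 0 is [[0, 0], [0, 0]] with rank 0, so corank 2. A Groebner basis of the Jacobian ideal J(f) in C{s,t} is {s^3 - s^2/4 + t^2/4, s^2/4 + t^3 - t^2/4, s*t + t^2}; counting standard monomials gives mu = 5. Corank 2; j^3 = t*(s + t)^2 has shape L^2 M (L != M), so D-series; mu = 5 gives D_5.

D5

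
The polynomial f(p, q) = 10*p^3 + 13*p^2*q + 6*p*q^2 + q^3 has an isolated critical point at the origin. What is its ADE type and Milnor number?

Type D_{4}, Milnor number mu = 4.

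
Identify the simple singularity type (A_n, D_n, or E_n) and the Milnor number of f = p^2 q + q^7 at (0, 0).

Type D8, Milnor number mu = 8.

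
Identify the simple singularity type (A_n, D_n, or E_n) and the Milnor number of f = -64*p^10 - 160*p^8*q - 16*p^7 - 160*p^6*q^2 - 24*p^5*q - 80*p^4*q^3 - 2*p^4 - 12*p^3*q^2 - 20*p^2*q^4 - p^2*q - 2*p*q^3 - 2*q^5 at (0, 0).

Type D6, Milnor number mu = 6.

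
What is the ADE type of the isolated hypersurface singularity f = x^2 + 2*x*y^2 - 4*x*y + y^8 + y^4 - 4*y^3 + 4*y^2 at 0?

A_{7}

The Hessian of f at 0 is [[2, -4], [-4, 8]] with rank 1, so corank 1. A Groebner basis of the Jacobian ideal J(f) in C{x,y} is {x^4 + 24*x^3 - 112*x^2*y - 176*x^2 + 448*x*y + 192*x - 384*y, x^3*y + 6*x^3 - 24*x^2*y - 32*x^2 + 80*x*y + 32*x - 64*y, x + y^2 - 2*y}; counting standard monomials gives mu = 7. Corank 1: A-series; mu = 7 gives A_7.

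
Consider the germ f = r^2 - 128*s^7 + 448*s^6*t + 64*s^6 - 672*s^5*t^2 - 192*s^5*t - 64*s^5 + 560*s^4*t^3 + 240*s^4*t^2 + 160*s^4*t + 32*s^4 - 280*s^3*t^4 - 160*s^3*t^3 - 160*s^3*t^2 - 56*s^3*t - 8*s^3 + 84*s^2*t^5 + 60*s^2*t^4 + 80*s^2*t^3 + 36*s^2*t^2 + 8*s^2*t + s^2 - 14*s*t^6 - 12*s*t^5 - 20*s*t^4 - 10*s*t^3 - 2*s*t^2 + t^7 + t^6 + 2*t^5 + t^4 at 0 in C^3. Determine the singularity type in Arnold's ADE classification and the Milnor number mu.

The Hessian of f at 0 has rank 2. Corank 1: A-series; mu = 6 gives A_6.

Type A6, Milnor number mu = 6.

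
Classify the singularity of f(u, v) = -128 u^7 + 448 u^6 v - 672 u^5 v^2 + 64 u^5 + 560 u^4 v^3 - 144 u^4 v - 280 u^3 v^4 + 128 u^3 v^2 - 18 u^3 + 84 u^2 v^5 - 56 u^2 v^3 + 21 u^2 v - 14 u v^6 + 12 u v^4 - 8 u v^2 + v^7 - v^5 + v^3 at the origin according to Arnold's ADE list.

D_{6}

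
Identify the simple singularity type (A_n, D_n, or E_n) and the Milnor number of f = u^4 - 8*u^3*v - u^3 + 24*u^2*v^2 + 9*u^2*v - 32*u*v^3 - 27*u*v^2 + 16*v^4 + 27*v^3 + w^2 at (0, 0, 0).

The Hessian of f at 0 is [[0, 0, 0], [0, 0, 0], [0, 0, 2]] with rank 1, so corank 2. A Groebner basis of the Jacobian ideal J(f) in C{u,v,w} is {v^4, u*v^2 - 8*v^3/3, u^2 - 6*u*v + 9*v^2, w}; counting standard monomials gives mu = 6. Corank 2; j^3 = -(u - 3*v)^3 is a perfect cube, so E-series; the 4-jet and mu = 6 give E_6.

Type E6, Milnor number mu = 6.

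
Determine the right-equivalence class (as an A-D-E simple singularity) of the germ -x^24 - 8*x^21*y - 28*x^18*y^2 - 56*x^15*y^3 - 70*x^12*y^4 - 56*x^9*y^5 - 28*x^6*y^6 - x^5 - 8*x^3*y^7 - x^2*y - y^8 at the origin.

D_9

The Hessian of f at 0 has rank 0. Corank 2; j^3 = -x^2*y has shape L^2 M (L != M), so D-series; mu = 9 gives D_9.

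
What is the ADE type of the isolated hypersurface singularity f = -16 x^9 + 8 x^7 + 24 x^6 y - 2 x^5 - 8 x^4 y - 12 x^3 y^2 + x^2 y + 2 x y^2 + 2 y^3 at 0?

The Hessian of f at 0 is [[0, 0], [0, 0]] with rank 0, so corank 2. A Groebner basis of the Jacobian ideal J(f) in C{x,y} is {y^3, x^2 + 2*y^2, x*y + y^2}; counting standard monomials gives mu = 4. Corank 2; j^3 = y*(x^2 + 2*x*y + 2*y^2) splits into three distinct lines over C (the quadratic factor has nonzero discriminant), so D_4.

D4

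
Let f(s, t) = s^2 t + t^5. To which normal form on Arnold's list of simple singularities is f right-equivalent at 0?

D6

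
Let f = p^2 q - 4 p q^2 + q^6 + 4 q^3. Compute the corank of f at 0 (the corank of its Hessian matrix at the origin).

2

The Hessian at 0 is [[0, 0], [0, 0]] of rank 0; hence corank 2.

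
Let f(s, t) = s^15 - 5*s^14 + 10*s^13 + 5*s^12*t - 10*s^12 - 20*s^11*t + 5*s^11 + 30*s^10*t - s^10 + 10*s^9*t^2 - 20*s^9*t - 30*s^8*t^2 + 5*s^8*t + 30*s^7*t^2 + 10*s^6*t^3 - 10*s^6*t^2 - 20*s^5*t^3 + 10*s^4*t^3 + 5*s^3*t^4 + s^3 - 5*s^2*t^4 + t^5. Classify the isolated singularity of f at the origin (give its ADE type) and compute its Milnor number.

Type E_8, Milnor number mu = 8.

The Hessian of f at 0 has rank 0. Corank 2; j^3 = s^3 is a perfect cube, so E-series; the 5-jet and mu = 8 give E_8.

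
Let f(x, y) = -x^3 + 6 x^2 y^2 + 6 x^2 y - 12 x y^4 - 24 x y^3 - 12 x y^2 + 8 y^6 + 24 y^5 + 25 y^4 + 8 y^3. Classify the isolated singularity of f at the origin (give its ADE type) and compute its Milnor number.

The Hessian of f at 0 has rank 0. Corank 2; j^3 = -(x - 2*y)^3 is a perfect cube, so E-series; the 4-jet and mu = 6 give E_6.

Type E_6, Milnor number mu = 6.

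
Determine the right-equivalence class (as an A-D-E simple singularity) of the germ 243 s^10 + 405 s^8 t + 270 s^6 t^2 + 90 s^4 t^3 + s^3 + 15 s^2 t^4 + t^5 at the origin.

The Hessian of f at 0 has rank 0. Corank 2; j^3 = s^3 is a perfect cube, so E-series; the 5-jet and mu = 8 give E_8.

E_{8}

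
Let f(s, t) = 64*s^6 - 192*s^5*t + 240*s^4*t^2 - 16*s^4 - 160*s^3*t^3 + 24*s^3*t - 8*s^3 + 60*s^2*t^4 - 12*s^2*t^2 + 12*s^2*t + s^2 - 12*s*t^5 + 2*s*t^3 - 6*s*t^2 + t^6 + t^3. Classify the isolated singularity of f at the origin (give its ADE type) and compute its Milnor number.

Type A_{2}, Milnor number mu = 2.

The Hessian of f at 0 has rank 1. Corank 1: A-series; mu = 2 gives A_2.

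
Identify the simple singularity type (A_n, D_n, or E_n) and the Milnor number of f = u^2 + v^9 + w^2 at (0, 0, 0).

The Hessian of f at 0 is [[2, 0, 0], [0, 0, 0], [0, 0, 2]] with rank 2, so corank 1. A Groebner basis of the Jacobian ideal J(f) in C{u,v,w} is {v^8, u, w}; counting standard monomials gives mu = 8. Corank 1: A-series; mu = 8 gives A_8.

Type A_8, Milnor number mu = 8.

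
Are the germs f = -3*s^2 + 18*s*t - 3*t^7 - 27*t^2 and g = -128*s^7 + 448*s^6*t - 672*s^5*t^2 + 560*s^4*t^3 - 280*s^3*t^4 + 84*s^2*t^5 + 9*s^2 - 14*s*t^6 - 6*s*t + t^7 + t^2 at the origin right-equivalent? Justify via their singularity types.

The Hessian of f at 0 is [[-6, 18], [18, -54]] with rank 1, so corank 1. A Groebner basis of the Jacobian ideal J(f) in C{s,t} is {t^6, s - 3*t}; counting standard monomials gives mu = 6. Corank 1: A-series; mu = 6 gives A_6. The Hessian of g at 0 is [[18, -6], [-6, 2]] with rank 1, so corank 1. A Groebner basis of the Jacobian ideal J(g) in C{s,t} is {t^6, s - t/3}; counting standard monomials gives mu = 6. Corank 1: A-series; mu = 6 gives A_6. Both have type A_6, hence right-equivalent.

Yes.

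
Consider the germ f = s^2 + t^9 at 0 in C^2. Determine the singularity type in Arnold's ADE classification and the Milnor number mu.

Type A_8, Milnor number mu = 8.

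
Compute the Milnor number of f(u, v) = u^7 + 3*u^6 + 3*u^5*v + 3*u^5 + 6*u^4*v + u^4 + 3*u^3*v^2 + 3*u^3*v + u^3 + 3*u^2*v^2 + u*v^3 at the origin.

7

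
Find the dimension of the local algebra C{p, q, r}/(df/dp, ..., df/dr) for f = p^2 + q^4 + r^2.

3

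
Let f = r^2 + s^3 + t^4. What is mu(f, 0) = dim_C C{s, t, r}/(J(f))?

6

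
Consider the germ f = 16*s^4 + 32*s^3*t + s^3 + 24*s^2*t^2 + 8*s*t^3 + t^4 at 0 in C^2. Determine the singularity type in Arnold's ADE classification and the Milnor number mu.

The Hessian of f at 0 is [[0, 0], [0, 0]] with rank 0, so corank 2. A Groebner basis of the Jacobian ideal J(f) in C{s,t} is {t^4, s*t^2 + t^3/6, s^2}; counting standard monomials gives mu = 6. Corank 2; j^3 = s^3 is a perfect cube, so E-series; the 4-jet and mu = 6 give E_6.

Type E_6, Milnor number mu = 6.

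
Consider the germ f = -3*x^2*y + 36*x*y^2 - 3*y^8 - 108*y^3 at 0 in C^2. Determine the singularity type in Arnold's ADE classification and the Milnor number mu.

Type D_{9}, Milnor number mu = 9.

The Hessian of f at 0 has rank 0. Corank 2; j^3 = -3*y*(x - 6*y)^2 has shape L^2 M (L != M), so D-series; mu = 9 gives D_9.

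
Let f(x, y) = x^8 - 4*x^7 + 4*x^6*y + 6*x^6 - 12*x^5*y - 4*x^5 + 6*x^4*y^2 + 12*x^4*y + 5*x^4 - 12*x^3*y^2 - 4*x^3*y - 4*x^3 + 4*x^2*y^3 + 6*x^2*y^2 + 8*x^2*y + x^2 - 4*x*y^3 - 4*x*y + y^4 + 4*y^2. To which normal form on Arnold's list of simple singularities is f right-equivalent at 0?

A_3

The Hessian of f at 0 is [[2, -4], [-4, 8]] with rank 1, so corank 1. A Groebner basis of the Jacobian ideal J(f) in C{x,y} is {x^2 - x/2 + y, x*y - x/4 + y/2, -x/8 + y^2 + y/4}; counting standard monomials gives mu = 3. Corank 1: A-series; mu = 3 gives A_3.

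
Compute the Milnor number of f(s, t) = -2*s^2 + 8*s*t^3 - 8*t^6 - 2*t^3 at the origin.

The Hessian of f at 0 has rank 1. Corank 1: A-series; mu = 2 gives A_2.

2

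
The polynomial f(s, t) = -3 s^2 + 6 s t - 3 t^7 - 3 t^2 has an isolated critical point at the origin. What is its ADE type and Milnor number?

Type A_6, Milnor number mu = 6.

The Hessian of f at 0 has rank 1. Corank 1: A-series; mu = 6 gives A_6.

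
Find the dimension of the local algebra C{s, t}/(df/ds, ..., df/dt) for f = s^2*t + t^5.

6

The Hessian of f at 0 has rank 0. Corank 2; j^3 = s^2*t has shape L^2 M (L != M), so D-series; mu = 6 gives D_6.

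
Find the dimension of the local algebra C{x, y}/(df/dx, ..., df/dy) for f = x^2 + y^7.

6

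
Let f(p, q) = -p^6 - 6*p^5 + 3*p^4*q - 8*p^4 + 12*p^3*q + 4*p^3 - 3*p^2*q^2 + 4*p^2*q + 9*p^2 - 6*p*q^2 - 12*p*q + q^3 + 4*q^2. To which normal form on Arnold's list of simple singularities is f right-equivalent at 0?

A_2

The Hessian of f at 0 has rank 1. Corank 1: A-series; mu = 2 gives A_2.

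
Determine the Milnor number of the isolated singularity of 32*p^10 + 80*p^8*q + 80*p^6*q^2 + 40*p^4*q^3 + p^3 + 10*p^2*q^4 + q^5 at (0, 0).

The Hessian of f at 0 has rank 0. Corank 2; j^3 = p^3 is a perfect cube, so E-series; the 5-jet and mu = 8 give E_8.

8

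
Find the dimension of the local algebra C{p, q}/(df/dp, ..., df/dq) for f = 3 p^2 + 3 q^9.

The Hessian of f at 0 is [[6, 0], [0, 0]] with rank 1, so corank 1. A Groebner basis of the Jacobian ideal J(f) in C{p,q} is {q^8, p}; counting standard monomials gives mu = 8. Corank 1: A-series; mu = 8 gives A_8.

8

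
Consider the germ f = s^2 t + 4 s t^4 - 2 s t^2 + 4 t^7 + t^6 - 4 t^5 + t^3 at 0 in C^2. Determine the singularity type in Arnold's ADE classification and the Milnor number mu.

Type D7, Milnor number mu = 7.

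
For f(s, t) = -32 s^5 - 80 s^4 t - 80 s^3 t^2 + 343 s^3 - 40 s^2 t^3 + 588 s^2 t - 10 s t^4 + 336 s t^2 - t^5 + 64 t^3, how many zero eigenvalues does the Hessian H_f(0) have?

2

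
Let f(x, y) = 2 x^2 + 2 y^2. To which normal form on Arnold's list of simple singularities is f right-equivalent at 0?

A_1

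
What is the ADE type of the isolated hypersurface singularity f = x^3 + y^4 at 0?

E_6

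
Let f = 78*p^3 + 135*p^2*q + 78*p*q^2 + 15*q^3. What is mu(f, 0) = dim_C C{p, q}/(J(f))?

4

The Hessian of f at 0 is [[0, 0], [0, 0]] with rank 0, so corank 2. A Groebner basis of the Jacobian ideal J(f) in C{p,q} is {q^3, p^2 + q^2/3, p*q}; counting standard monomials gives mu = 4. Corank 2; j^3 = 3*(2*p + q)*(13*p^2 + 16*p*q + 5*q^2) splits into three distinct lines over C (the quadratic factor has nonzero discriminant), so D_4.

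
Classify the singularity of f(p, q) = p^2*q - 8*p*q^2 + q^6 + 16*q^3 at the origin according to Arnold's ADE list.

The Hessian of f at 0 is [[0, 0], [0, 0]] with rank 0, so corank 2. A Groebner basis of the Jacobian ideal J(f) in C{p,q} is {p^2/6 + q^5 - 8*q^2/3, p^3 - 64*q^3, p*q - 4*q^2}; counting standard monomials gives mu = 7. Corank 2; j^3 = q*(p - 4*q)^2 has shape L^2 M (L != M), so D-series; mu = 7 gives D_7.

D7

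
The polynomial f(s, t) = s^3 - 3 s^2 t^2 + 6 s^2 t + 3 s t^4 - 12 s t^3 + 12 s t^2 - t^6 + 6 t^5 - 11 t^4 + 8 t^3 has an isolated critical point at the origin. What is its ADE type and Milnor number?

Type E6, Milnor number mu = 6.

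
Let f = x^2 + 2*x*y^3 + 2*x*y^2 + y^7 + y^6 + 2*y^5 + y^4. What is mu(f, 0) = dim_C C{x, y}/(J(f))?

6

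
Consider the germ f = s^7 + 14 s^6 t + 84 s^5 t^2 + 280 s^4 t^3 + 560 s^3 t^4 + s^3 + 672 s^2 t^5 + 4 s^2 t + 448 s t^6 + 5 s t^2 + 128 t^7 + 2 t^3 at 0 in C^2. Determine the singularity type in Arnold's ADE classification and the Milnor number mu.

Type D8, Milnor number mu = 8.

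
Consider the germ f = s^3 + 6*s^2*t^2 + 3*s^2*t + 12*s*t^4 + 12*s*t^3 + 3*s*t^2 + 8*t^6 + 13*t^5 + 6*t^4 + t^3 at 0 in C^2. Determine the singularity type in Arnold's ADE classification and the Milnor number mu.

The Hessian of f at 0 has rank 0. Corank 2; j^3 = (s + t)^3 is a perfect cube, so E-series; the 5-jet and mu = 8 give E_8.

Type E_8, Milnor number mu = 8.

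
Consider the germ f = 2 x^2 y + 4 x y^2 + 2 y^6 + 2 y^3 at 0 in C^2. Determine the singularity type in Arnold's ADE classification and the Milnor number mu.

The Hessian of f at 0 is [[0, 0], [0, 0]] with rank 0, so corank 2. A Groebner basis of the Jacobian ideal J(f) in C{x,y} is {x^2/6 + y^5 - y^2/6, x^3 + y^3, x*y + y^2}; counting standard monomials gives mu = 7. Corank 2; j^3 = 2*y*(x + y)^2 has shape L^2 M (L != M), so D-series; mu = 7 gives D_7.

Type D7, Milnor number mu = 7.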